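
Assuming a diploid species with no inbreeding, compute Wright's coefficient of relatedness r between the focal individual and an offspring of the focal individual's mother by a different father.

Each parent–offspring link contributes a factor of 1/2, and independent paths through distinct common ancestors add.
Half-sibs share one parent — one path of length 2: r = (1/2)^2 = 1/4.

0.25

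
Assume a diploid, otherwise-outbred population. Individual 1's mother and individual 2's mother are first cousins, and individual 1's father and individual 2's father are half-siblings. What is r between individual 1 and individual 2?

Relatedness sums over independent paths through distinct common ancestors.
Individual 1 and individual 2 are related in two ways: second cousins through their mothers (r = 1/32) and half first cousins through their fathers (r = 1/16).
r = 1/32 + 1/16 = 0.09375.

0.09375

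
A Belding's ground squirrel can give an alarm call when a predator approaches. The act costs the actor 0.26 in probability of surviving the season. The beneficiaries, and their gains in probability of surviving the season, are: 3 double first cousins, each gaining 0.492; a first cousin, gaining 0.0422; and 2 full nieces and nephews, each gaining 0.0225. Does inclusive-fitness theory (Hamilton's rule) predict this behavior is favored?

Hamilton's rule: the trait is favored when the sum of r·B over every recipient exceeds the actor's cost C.
r to a double first cousin = 0.25 (double first cousins share both grandparent pairs — four paths of length 4: r = 4·(1/2)^4 = 1/4).
r to a first cousin = 1/8 (first cousins share one grandparent pair — two paths of length 4: r = 2·(1/2)^4 = 1/8).
r to a full niece or nephew = 0.25 (full aunt/uncle↔niece/nephew: two paths of length 3 through the shared grandparent pair: r = 2·(1/2)^3 = 1/4).
Summing one r·B term per recipient: 3·0.25·0.492 + 1·0.125·0.0422 + 2·0.25·0.0225 = 0.385525.
0.385525 > 0.26: the indirect benefit exceeds the cost.

Yes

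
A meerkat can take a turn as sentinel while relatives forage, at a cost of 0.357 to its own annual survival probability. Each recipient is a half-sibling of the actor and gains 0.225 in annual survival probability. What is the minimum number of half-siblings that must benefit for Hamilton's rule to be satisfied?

7

r to a half-sibling = 0.25 (half-sibs share one parent — one path of length 2: r = (1/2)^2 = 1/4).
Hamilton's rule: n·r·B > C  ⇒  n > C/(r·B) = 0.357/(0.25·0.225) = 6.347.
The smallest integer exceeding 6.347 is 7.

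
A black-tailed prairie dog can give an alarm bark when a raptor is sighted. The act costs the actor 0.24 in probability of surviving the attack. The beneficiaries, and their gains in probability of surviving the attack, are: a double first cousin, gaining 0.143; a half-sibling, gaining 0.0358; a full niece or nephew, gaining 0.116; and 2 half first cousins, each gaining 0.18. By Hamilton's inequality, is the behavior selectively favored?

Hamilton's rule: the trait is favored when the sum of r·B over every recipient exceeds the actor's cost C.
r to a double first cousin = 0.25 (double first cousins share both grandparent pairs — four paths of length 4: r = 4·(1/2)^4 = 1/4).
r to a half-sibling = 1/4 (half-sibs share one parent — one path of length 2: r = (1/2)^2 = 1/4).
r to a full niece or nephew = 0.25 (full aunt/uncle↔niece/nephew: two paths of length 3 through the shared grandparent pair: r = 2·(1/2)^3 = 1/4).
r to a half first cousin = 1/16 (half first cousins share one grandparent — one path of length 4: r = (1/2)^4 = 1/16).
Summing one r·B term per recipient: 1·0.25·0.143 + 1·0.25·0.0358 + 1·0.25·0.116 + 2·0.0625·0.18 = 0.0962.
0.0962 < 0.24: the indirect benefit is less than the cost.

No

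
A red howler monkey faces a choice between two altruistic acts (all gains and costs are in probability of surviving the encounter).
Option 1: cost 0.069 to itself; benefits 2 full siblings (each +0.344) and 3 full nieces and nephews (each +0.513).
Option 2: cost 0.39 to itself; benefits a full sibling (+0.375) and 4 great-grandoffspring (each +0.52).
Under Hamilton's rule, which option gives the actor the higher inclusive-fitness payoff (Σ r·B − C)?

Option 1

Option 1: r to a full sibling = 0.5.
Option 1: r to a full niece or nephew = 0.25.
Option 1: Σ r·B − C = (2·0.5·0.344 + 3·0.25·0.513) − 0.069 = 0.65975.
Option 2: r to a full sibling = 0.5.
Option 2: r to a great-grandoffspring = 0.125.
Option 2: Σ r·B − C = (1·0.5·0.375 + 4·0.125·0.52) − 0.39 = 0.0575.
Option 1 has the higher net inclusive-fitness payoff.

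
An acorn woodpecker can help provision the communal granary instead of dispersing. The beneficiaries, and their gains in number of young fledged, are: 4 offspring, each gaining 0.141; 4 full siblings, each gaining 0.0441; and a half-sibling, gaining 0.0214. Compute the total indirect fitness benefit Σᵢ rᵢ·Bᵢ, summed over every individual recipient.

0.37555

r to an offspring = 1/2 (one parent–offspring link: r = (1/2)^1 = 1/2).
r to a full sibling = 1/2 (full sibs share both parents — two paths of length 2: r = 2·(1/2)^2 = 1/2).
r to a half-sibling = 1/4 (half-sibs share one parent — one path of length 2: r = (1/2)^2 = 1/4).
Summing one r·B term per recipient: 4·0.5·0.141 + 4·0.5·0.0441 + 1·0.25·0.0214 = 0.37555.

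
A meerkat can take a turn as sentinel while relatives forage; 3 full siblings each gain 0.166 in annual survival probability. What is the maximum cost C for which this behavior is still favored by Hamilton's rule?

r to a full sibling = 1/2 (full sibs share both parents — two paths of length 2: r = 2·(1/2)^2 = 1/2).
Hamilton's rule: n·r·B > C, so the trait is favored while C < n·r·B = 3·0.5·0.166 = 0.249.

0.249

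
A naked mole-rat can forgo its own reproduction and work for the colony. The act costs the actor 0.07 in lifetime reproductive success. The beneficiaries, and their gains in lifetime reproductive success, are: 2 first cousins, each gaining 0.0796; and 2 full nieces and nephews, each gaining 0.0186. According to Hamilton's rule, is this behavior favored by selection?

No

Hamilton's rule: the trait is favored when the sum of r·B over every recipient exceeds the actor's cost C.
r to a first cousin = 0.125 (first cousins share one grandparent pair — two paths of length 4: r = 2·(1/2)^4 = 1/8).
r to a full niece or nephew = 1/4 (full aunt/uncle↔niece/nephew: two paths of length 3 through the shared grandparent pair: r = 2·(1/2)^3 = 1/4).
Summing one r·B term per recipient: 2·0.125·0.0796 + 2·0.25·0.0186 = 0.0292.
0.0292 < 0.07: the indirect benefit is less than the cost.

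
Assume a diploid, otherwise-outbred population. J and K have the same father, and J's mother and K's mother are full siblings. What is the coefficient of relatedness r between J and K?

Relatedness sums over independent paths through distinct common ancestors.
J and K are related in two ways: half-sibs through their shared father (r = 1/4) and first cousins through their mothers (r = 1/8).
r = 1/4 + 1/8 = 0.375.

0.375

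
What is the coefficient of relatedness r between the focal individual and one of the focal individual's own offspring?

Each parent–offspring link contributes a factor of 1/2, and independent paths through distinct common ancestors add.
One parent–offspring link: r = (1/2)^1 = 1/2.

0.5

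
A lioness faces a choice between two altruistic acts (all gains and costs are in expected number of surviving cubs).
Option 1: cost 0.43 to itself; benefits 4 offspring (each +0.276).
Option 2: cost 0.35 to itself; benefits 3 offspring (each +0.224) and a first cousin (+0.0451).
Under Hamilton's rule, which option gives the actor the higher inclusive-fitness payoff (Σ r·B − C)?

Option 1: r to an offspring = 0.5.
Option 1: Σ r·B − C = (4·0.5·0.276) − 0.43 = 0.122.
Option 2: r to an offspring = 0.5.
Option 2: r to a first cousin = 0.125.
Option 2: Σ r·B − C = (3·0.5·0.224 + 1·0.125·0.0451) − 0.35 = -0.0083625.
Option 1 has the higher net inclusive-fitness payoff.

Option 1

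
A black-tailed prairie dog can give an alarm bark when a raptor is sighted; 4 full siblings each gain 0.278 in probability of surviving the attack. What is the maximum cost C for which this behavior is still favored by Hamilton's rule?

0.556

r to a full sibling = 0.5 (full sibs share both parents — two paths of length 2: r = 2·(1/2)^2 = 1/2).
Hamilton's rule: n·r·B > C, so the trait is favored while C < n·r·B = 4·0.5·0.278 = 0.556.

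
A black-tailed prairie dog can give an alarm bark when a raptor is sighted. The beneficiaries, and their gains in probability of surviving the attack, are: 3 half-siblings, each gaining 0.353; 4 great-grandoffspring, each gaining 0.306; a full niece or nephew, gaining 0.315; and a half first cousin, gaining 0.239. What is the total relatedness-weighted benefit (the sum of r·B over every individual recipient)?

r to a half-sibling = 0.25 (half-sibs share one parent — one path of length 2: r = (1/2)^2 = 1/4).
r to a great-grandoffspring = 0.125 (three parent–offspring links: r = (1/2)^3 = 1/8).
r to a full niece or nephew = 1/4 (full aunt/uncle↔niece/nephew: two paths of length 3 through the shared grandparent pair: r = 2·(1/2)^3 = 1/4).
r to a half first cousin = 1/16 (half first cousins share one grandparent — one path of length 4: r = (1/2)^4 = 1/16).
Summing one r·B term per recipient: 3·0.25·0.353 + 4·0.125·0.306 + 1·0.25·0.315 + 1·0.0625·0.239 = 0.5114375.

0.5114375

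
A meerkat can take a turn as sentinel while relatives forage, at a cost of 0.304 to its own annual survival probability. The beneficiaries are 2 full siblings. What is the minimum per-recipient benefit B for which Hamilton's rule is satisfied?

0.304

r to a full sibling = 0.5 (full sibs share both parents — two paths of length 2: r = 2·(1/2)^2 = 1/2).
Hamilton's rule with n recipients of equal r: n·r·B > C, so B > C/(n·r) = 0.304/(2·0.5) = 0.304.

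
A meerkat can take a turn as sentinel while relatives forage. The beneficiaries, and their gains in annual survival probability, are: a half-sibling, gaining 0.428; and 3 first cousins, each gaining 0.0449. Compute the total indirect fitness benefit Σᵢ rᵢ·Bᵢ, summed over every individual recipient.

0.1238375

r to a half-sibling = 0.25 (half-sibs share one parent — one path of length 2: r = (1/2)^2 = 1/4).
r to a first cousin = 1/8 (first cousins share one grandparent pair — two paths of length 4: r = 2·(1/2)^4 = 1/8).
Summing one r·B term per recipient: 1·0.25·0.428 + 3·0.125·0.0449 = 0.1238375.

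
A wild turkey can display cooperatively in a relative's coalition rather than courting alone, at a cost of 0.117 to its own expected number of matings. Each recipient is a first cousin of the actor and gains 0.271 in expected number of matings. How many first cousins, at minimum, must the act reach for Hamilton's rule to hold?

4

r to a first cousin = 0.125 (first cousins share one grandparent pair — two paths of length 4: r = 2·(1/2)^4 = 1/8).
Hamilton's rule: n·r·B > C  ⇒  n > C/(r·B) = 0.117/(0.125·0.271) = 3.454.
The smallest integer exceeding 3.454 is 4.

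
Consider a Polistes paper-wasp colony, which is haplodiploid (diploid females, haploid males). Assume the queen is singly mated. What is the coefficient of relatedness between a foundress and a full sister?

0.75

Haplodiploid full sisters inherit their father's entire haploid genome identically (contributing 1/2) and on average half of their mother's contribution (1/2 · 1/2 = 1/4); r = 1/2 + 1/4 = 3/4.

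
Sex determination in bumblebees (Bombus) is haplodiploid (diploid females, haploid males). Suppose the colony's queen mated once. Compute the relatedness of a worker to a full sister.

0.75

Haplodiploid full sisters inherit their father's entire haploid genome identically (contributing 1/2) and on average half of their mother's contribution (1/2 · 1/2 = 1/4); r = 1/2 + 1/4 = 3/4.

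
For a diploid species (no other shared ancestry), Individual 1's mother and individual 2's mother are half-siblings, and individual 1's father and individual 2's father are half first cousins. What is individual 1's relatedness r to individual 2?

With two independent routes of shared ancestry, r is the sum of the two contributions.
Individual 1 and individual 2 are related in two ways: half first cousins through their mothers (r = 1/16) and half second cousins through their fathers (r = 1/64).
r = 1/16 + 1/64 = 5/64 = 0.078125.

0.078125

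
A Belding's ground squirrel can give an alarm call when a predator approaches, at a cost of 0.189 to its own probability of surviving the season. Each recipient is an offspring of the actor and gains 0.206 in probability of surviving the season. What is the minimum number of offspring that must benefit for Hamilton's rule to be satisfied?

2

r to an offspring = 0.5 (one parent–offspring link: r = (1/2)^1 = 1/2).
Hamilton's rule: n·r·B > C  ⇒  n > C/(r·B) = 0.189/(0.5·0.206) = 1.835.
The smallest integer exceeding 1.835 is 2.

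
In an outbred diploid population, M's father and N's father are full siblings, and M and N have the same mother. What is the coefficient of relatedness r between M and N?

0.375

Independent pedigree routes through distinct common ancestors add.
M and N are related in two ways: first cousins through their fathers (r = 1/8) and half-sibs through their shared mother (r = 1/4).
r = 1/8 + 1/4 = 0.375.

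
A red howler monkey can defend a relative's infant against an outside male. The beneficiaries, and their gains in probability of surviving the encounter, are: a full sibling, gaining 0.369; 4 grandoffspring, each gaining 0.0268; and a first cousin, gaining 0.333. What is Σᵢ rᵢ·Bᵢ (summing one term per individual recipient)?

0.252925

r to a full sibling = 1/2 (full sibs share both parents — two paths of length 2: r = 2·(1/2)^2 = 1/2).
r to a grandoffspring = 1/4 (two parent–offspring links: r = (1/2)^2 = 1/4).
r to a first cousin = 1/8 (first cousins share one grandparent pair — two paths of length 4: r = 2·(1/2)^4 = 1/8).
Summing one r·B term per recipient: 1·0.5·0.369 + 4·0.25·0.0268 + 1·0.125·0.333 = 0.252925.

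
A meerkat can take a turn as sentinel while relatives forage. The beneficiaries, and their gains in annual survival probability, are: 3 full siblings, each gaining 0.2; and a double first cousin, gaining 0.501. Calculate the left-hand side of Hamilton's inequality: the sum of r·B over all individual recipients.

0.42525

r to a full sibling = 1/2 (full sibs share both parents — two paths of length 2: r = 2·(1/2)^2 = 1/2).
r to a double first cousin = 1/4 (double first cousins share both grandparent pairs — four paths of length 4: r = 4·(1/2)^4 = 1/4).
Summing one r·B term per recipient: 3·0.5·0.2 + 1·0.25·0.501 = 0.42525.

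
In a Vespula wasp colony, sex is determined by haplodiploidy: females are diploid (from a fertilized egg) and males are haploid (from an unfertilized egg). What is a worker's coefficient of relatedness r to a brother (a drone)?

0.25

Her haploid brother carries none of their father's genes and a random half of their mother's genome; that half matches the maternal half of her own genome with probability 1/2: r = 1/2 · 1/2 = 1/4.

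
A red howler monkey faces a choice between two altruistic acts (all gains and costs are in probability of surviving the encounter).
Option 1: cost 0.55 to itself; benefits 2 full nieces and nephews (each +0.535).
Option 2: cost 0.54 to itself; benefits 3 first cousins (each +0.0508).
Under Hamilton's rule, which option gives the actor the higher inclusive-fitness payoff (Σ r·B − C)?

Option 1: r to a full niece or nephew = 0.25.
Option 1: Σ r·B − C = (2·0.25·0.535) − 0.55 = -0.2825.
Option 2: r to a first cousin = 0.125.
Option 2: Σ r·B − C = (3·0.125·0.0508) − 0.54 = -0.52095.
Option 1 has the higher net inclusive-fitness payoff.

Option 1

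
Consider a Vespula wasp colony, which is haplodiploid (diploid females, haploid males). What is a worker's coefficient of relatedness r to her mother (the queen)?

0.5

One meiotic link between diploid queen and diploid daughter: r = 1/2.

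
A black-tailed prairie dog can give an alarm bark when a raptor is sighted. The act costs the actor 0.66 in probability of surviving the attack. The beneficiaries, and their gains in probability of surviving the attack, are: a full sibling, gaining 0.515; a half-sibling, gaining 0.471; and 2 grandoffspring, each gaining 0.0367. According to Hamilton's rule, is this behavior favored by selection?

No

Hamilton's rule: the trait is favored when the sum of r·B over every recipient exceeds the actor's cost C.
r to a full sibling = 0.5 (full sibs share both parents — two paths of length 2: r = 2·(1/2)^2 = 1/2).
r to a half-sibling = 0.25 (half-sibs share one parent — one path of length 2: r = (1/2)^2 = 1/4).
r to a grandoffspring = 0.25 (two parent–offspring links: r = (1/2)^2 = 1/4).
Summing one r·B term per recipient: 1·0.5·0.515 + 1·0.25·0.471 + 2·0.25·0.0367 = 0.3936.
0.3936 < 0.66: the indirect benefit is less than the cost.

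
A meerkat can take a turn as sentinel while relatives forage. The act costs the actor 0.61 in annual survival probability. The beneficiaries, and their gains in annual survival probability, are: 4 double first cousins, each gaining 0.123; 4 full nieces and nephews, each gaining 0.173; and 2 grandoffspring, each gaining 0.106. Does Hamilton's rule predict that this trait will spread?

No

Hamilton's rule: the trait is favored when the sum of r·B over every recipient exceeds the actor's cost C.
r to a double first cousin = 1/4 (double first cousins share both grandparent pairs — four paths of length 4: r = 4·(1/2)^4 = 1/4).
r to a full niece or nephew = 0.25 (full aunt/uncle↔niece/nephew: two paths of length 3 through the shared grandparent pair: r = 2·(1/2)^3 = 1/4).
r to a grandoffspring = 0.25 (two parent–offspring links: r = (1/2)^2 = 1/4).
Summing one r·B term per recipient: 4·0.25·0.123 + 4·0.25·0.173 + 2·0.25·0.106 = 0.349.
0.349 < 0.61: the indirect benefit is less than the cost.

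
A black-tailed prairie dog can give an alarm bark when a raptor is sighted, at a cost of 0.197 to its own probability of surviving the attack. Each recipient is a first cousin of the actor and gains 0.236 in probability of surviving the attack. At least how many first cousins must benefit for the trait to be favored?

7

r to a first cousin = 0.125 (first cousins share one grandparent pair — two paths of length 4: r = 2·(1/2)^4 = 1/8).
Hamilton's rule: n·r·B > C  ⇒  n > C/(r·B) = 0.197/(0.125·0.236) = 6.678.
The smallest integer exceeding 6.678 is 7.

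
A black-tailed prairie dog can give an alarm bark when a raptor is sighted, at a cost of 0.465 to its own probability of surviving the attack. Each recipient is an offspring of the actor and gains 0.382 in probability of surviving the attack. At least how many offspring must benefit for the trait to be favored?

r to an offspring = 0.5 (one parent–offspring link: r = (1/2)^1 = 1/2).
Hamilton's rule: n·r·B > C  ⇒  n > C/(r·B) = 0.465/(0.5·0.382) = 2.435.
The smallest integer exceeding 2.435 is 3.

3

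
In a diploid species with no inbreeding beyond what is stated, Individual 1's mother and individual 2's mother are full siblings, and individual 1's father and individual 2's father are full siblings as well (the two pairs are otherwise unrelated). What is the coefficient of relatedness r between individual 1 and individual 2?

Wright's path rule: contributions from independent ancestry routes add.
Individual 1 and individual 2 are related in two ways: first cousins through their mothers (r = 1/8) and first cousins through their fathers (r = 1/8) — i.e. double first cousins.
r = 1/8 + 1/8 = 0.25.

0.25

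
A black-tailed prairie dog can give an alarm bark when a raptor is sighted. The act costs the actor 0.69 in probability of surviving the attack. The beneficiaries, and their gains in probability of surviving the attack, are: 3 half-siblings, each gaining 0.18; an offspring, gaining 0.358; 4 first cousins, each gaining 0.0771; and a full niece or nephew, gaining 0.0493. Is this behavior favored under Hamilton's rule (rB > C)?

No

Hamilton's rule: the trait is favored when the sum of r·B over every recipient exceeds the actor's cost C.
r to a half-sibling = 0.25 (half-sibs share one parent — one path of length 2: r = (1/2)^2 = 1/4).
r to an offspring = 1/2 (one parent–offspring link: r = (1/2)^1 = 1/2).
r to a first cousin = 0.125 (first cousins share one grandparent pair — two paths of length 4: r = 2·(1/2)^4 = 1/8).
r to a full niece or nephew = 1/4 (full aunt/uncle↔niece/nephew: two paths of length 3 through the shared grandparent pair: r = 2·(1/2)^3 = 1/4).
Summing one r·B term per recipient: 3·0.25·0.18 + 1·0.5·0.358 + 4·0.125·0.0771 + 1·0.25·0.0493 = 0.364875.
0.364875 < 0.69: the indirect benefit is less than the cost.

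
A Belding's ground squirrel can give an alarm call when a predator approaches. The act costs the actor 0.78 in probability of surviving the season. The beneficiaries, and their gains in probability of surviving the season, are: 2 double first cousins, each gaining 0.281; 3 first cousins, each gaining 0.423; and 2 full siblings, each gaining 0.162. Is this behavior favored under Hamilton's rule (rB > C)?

No

Hamilton's rule: the trait is favored when the sum of r·B over every recipient exceeds the actor's cost C.
r to a double first cousin = 1/4 (double first cousins share both grandparent pairs — four paths of length 4: r = 4·(1/2)^4 = 1/4).
r to a first cousin = 1/8 (first cousins share one grandparent pair — two paths of length 4: r = 2·(1/2)^4 = 1/8).
r to a full sibling = 1/2 (full sibs share both parents — two paths of length 2: r = 2·(1/2)^2 = 1/2).
Summing one r·B term per recipient: 2·0.25·0.281 + 3·0.125·0.423 + 2·0.5·0.162 = 0.461125.
0.461125 < 0.78: the indirect benefit is less than the cost.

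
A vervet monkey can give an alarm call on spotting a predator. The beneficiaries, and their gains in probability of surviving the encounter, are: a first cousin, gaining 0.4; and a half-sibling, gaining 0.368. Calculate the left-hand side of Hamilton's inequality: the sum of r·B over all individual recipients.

r to a first cousin = 1/8 (first cousins share one grandparent pair — two paths of length 4: r = 2·(1/2)^4 = 1/8).
r to a half-sibling = 0.25 (half-sibs share one parent — one path of length 2: r = (1/2)^2 = 1/4).
Summing one r·B term per recipient: 1·0.125·0.4 + 1·0.25·0.368 = 0.142.

0.142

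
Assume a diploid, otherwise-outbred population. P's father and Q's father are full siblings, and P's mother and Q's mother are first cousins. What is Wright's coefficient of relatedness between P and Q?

0.15625

Independent pedigree routes through distinct common ancestors add.
P and Q are related in two ways: first cousins through their fathers (r = 1/8) and second cousins through their mothers (r = 1/32).
r = 1/8 + 1/32 = 0.15625.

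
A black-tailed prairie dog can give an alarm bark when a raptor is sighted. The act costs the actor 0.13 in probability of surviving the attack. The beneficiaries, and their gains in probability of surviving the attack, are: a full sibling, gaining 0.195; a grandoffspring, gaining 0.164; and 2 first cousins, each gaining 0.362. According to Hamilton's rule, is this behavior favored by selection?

Yes

Hamilton's rule: the trait is favored when the sum of r·B over every recipient exceeds the actor's cost C.
r to a full sibling = 0.5 (full sibs share both parents — two paths of length 2: r = 2·(1/2)^2 = 1/2).
r to a grandoffspring = 0.25 (two parent–offspring links: r = (1/2)^2 = 1/4).
r to a first cousin = 0.125 (first cousins share one grandparent pair — two paths of length 4: r = 2·(1/2)^4 = 1/8).
Summing one r·B term per recipient: 1·0.5·0.195 + 1·0.25·0.164 + 2·0.125·0.362 = 0.229.
0.229 > 0.13: the indirect benefit exceeds the cost.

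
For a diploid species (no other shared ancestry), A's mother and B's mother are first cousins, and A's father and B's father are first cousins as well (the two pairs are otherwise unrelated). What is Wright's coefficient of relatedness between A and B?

0.0625

Wright's path rule: contributions from independent ancestry routes add.
A and B are related in two ways: second cousins through their mothers (r = 1/32) and second cousins through their fathers (r = 1/32).
r = 1/32 + 1/32 = 0.0625.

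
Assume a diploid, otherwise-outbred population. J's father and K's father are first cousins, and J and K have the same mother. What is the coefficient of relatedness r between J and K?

0.28125

Relatedness sums over independent paths through distinct common ancestors.
J and K are related in two ways: second cousins through their fathers (r = 1/32) and half-sibs through their shared mother (r = 1/4).
r = 1/32 + 1/4 = 0.28125.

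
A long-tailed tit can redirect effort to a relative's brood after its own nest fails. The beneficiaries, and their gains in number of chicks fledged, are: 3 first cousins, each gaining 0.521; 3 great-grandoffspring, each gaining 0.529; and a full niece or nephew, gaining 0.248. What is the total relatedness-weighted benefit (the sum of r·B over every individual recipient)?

0.45575

r to a first cousin = 1/8 (first cousins share one grandparent pair — two paths of length 4: r = 2·(1/2)^4 = 1/8).
r to a great-grandoffspring = 0.125 (three parent–offspring links: r = (1/2)^3 = 1/8).
r to a full niece or nephew = 0.25 (full aunt/uncle↔niece/nephew: two paths of length 3 through the shared grandparent pair: r = 2·(1/2)^3 = 1/4).
Summing one r·B term per recipient: 3·0.125·0.521 + 3·0.125·0.529 + 1·0.25·0.248 = 0.45575.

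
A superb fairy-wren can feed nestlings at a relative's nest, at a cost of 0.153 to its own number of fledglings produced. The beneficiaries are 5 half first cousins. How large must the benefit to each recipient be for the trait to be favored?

r to a half first cousin = 0.0625 (half first cousins share one grandparent — one path of length 4: r = (1/2)^4 = 1/16).
Hamilton's rule with n recipients of equal r: n·r·B > C, so B > C/(n·r) = 0.153/(5·0.0625) = 0.4896.

0.4896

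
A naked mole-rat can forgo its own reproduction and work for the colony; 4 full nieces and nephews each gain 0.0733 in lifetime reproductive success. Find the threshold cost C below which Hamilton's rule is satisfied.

0.0733

r to a full niece or nephew = 1/4 (full aunt/uncle↔niece/nephew: two paths of length 3 through the shared grandparent pair: r = 2·(1/2)^3 = 1/4).
Hamilton's rule: n·r·B > C, so the trait is favored while C < n·r·B = 4·0.25·0.0733 = 0.0733.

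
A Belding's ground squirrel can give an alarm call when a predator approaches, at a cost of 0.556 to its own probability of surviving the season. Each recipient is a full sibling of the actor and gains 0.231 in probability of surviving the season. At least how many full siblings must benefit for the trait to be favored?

5

r to a full sibling = 1/2 (full sibs share both parents — two paths of length 2: r = 2·(1/2)^2 = 1/2).
Hamilton's rule: n·r·B > C  ⇒  n > C/(r·B) = 0.556/(0.5·0.231) = 4.814.
The smallest integer exceeding 4.814 is 5.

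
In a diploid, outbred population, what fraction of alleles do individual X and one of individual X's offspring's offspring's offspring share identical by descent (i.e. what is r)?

Each parent–offspring link contributes a factor of 1/2, and independent paths through distinct common ancestors add.
Three parent–offspring links: r = (1/2)^3 = 1/8.

0.125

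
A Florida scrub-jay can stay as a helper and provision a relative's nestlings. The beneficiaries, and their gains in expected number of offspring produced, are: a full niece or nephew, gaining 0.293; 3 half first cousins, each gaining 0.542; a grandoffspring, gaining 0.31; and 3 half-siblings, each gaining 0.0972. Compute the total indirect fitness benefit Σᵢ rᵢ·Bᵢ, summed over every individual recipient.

0.325275

r to a full niece or nephew = 0.25 (full aunt/uncle↔niece/nephew: two paths of length 3 through the shared grandparent pair: r = 2·(1/2)^3 = 1/4).
r to a half first cousin = 0.0625 (half first cousins share one grandparent — one path of length 4: r = (1/2)^4 = 1/16).
r to a grandoffspring = 1/4 (two parent–offspring links: r = (1/2)^2 = 1/4).
r to a half-sibling = 1/4 (half-sibs share one parent — one path of length 2: r = (1/2)^2 = 1/4).
Summing one r·B term per recipient: 1·0.25·0.293 + 3·0.0625·0.542 + 1·0.25·0.31 + 3·0.25·0.0972 = 0.325275.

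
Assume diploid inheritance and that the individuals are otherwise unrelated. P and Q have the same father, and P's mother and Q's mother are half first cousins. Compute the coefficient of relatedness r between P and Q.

With two independent routes of shared ancestry, r is the sum of the two contributions.
P and Q are related in two ways: half-sibs through their shared father (r = 1/4) and half second cousins through their mothers (r = 1/64).
r = 1/4 + 1/64 = 0.265625.

0.265625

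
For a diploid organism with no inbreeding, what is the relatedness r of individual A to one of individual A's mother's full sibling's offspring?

0.125

Each parent–offspring link contributes a factor of 1/2, and independent paths through distinct common ancestors add.
First cousins share one grandparent pair — two paths of length 4: r = 2·(1/2)^4 = 1/8.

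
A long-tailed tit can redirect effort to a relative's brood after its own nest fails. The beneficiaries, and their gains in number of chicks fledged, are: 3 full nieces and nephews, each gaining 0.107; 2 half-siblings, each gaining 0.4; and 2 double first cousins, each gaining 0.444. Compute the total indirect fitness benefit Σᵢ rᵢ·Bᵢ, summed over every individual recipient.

0.50225

r to a full niece or nephew = 0.25 (full aunt/uncle↔niece/nephew: two paths of length 3 through the shared grandparent pair: r = 2·(1/2)^3 = 1/4).
r to a half-sibling = 1/4 (half-sibs share one parent — one path of length 2: r = (1/2)^2 = 1/4).
r to a double first cousin = 1/4 (double first cousins share both grandparent pairs — four paths of length 4: r = 4·(1/2)^4 = 1/4).
Summing one r·B term per recipient: 3·0.25·0.107 + 2·0.25·0.4 + 2·0.25·0.444 = 0.50225.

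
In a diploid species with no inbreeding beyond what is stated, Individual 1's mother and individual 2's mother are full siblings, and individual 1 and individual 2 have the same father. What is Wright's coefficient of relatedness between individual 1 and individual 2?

Independent pedigree routes through distinct common ancestors add.
Individual 1 and individual 2 are related in two ways: first cousins through their mothers (r = 1/8) and half-sibs through their shared father (r = 1/4).
r = 1/8 + 1/4 = 3/8 = 0.375.

0.375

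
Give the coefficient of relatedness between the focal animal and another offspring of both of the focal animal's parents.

Each parent–offspring link contributes a factor of 1/2, and independent paths through distinct common ancestors add.
Full sibs share both parents — two paths of length 2: r = 2·(1/2)^2 = 1/2.

0.5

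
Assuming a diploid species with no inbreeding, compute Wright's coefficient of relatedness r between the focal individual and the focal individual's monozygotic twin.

1

Each parent–offspring link contributes a factor of 1/2, and independent paths through distinct common ancestors add.
Monozygotic twins share every allele identical by descent: r = 1.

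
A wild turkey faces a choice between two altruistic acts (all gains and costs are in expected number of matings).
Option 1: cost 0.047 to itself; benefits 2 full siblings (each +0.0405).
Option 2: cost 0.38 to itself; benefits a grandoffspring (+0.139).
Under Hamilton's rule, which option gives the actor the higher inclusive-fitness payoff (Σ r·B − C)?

Option 1: r to a full sibling = 0.5.
Option 1: Σ r·B − C = (2·0.5·0.0405) − 0.047 = -0.0065.
Option 2: r to a grandoffspring = 0.25.
Option 2: Σ r·B − C = (1·0.25·0.139) − 0.38 = -0.34525.
Option 1 has the higher net inclusive-fitness payoff.

Option 1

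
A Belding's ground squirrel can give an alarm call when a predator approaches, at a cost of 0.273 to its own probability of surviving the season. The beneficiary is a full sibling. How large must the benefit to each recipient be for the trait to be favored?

0.546

r to a full sibling = 0.5 (full sibs share both parents — two paths of length 2: r = 2·(1/2)^2 = 1/2).
Hamilton's rule with n recipients of equal r: n·r·B > C, so B > C/(n·r) = 0.273/(1·0.5) = 0.546.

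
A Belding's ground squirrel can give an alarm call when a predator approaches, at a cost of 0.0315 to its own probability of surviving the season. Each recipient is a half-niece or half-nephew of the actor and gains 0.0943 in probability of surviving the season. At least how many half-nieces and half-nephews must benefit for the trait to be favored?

r to a half-niece or half-nephew = 1/8 (half-aunt/uncle↔niece/nephew: one path of length 3: r = (1/2)^3 = 1/8).
Hamilton's rule: n·r·B > C  ⇒  n > C/(r·B) = 0.0315/(0.125·0.0943) = 2.672.
The smallest integer exceeding 2.672 is 3.

3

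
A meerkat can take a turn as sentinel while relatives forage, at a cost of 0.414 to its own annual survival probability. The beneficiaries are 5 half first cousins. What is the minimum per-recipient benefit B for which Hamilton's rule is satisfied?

1.3248

r to a half first cousin = 1/16 (half first cousins share one grandparent — one path of length 4: r = (1/2)^4 = 1/16).
Hamilton's rule with n recipients of equal r: n·r·B > C, so B > C/(n·r) = 0.414/(5·0.0625) = 1.3248.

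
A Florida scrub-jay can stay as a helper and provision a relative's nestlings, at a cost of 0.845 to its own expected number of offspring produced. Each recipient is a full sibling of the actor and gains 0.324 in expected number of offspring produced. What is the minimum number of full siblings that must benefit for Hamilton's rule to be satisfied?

r to a full sibling = 1/2 (full sibs share both parents — two paths of length 2: r = 2·(1/2)^2 = 1/2).
Hamilton's rule: n·r·B > C  ⇒  n > C/(r·B) = 0.845/(0.5·0.324) = 5.216.
The smallest integer exceeding 5.216 is 6.

6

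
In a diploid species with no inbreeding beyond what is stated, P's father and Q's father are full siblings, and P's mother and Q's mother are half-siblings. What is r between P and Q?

0.1875

Relatedness sums over independent paths through distinct common ancestors.
P and Q are related in two ways: first cousins through their fathers (r = 1/8) and half first cousins through their mothers (r = 1/16).
r = 1/8 + 1/16 = 3/16 = 0.1875.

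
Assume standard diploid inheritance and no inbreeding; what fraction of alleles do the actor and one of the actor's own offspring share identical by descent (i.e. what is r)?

Each parent–offspring link contributes a factor of 1/2, and independent paths through distinct common ancestors add.
One parent–offspring link: r = (1/2)^1 = 1/2.

0.5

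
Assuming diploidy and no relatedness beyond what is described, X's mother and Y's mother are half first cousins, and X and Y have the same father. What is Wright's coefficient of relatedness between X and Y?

0.265625

Independent pedigree routes through distinct common ancestors add.
X and Y are related in two ways: half second cousins through their mothers (r = 1/64) and half-sibs through their shared father (r = 1/4).
r = 1/64 + 1/4 = 17/64 = 0.265625.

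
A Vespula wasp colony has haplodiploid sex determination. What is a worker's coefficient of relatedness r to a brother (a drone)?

0.25

Her haploid brother carries none of their father's genes and a random half of their mother's genome; that half matches the maternal half of her own genome with probability 1/2: r = 1/2 · 1/2 = 1/4.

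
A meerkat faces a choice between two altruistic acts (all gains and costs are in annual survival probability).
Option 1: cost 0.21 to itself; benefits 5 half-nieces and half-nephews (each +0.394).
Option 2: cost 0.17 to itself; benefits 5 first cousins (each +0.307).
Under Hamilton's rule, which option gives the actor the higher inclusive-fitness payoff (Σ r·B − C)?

Option 1: r to a half-niece or half-nephew = 0.125.
Option 1: Σ r·B − C = (5·0.125·0.394) − 0.21 = 0.03625.
Option 2: r to a first cousin = 0.125.
Option 2: Σ r·B − C = (5·0.125·0.307) − 0.17 = 0.021875.
Option 1 has the higher net inclusive-fitness payoff.

Option 1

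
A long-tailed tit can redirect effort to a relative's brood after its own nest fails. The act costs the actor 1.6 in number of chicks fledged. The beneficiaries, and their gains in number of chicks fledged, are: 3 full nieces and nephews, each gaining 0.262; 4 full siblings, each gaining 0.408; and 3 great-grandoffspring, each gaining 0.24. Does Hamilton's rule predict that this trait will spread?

Hamilton's rule: the trait is favored when the sum of r·B over every recipient exceeds the actor's cost C.
r to a full niece or nephew = 0.25 (full aunt/uncle↔niece/nephew: two paths of length 3 through the shared grandparent pair: r = 2·(1/2)^3 = 1/4).
r to a full sibling = 0.5 (full sibs share both parents — two paths of length 2: r = 2·(1/2)^2 = 1/2).
r to a great-grandoffspring = 0.125 (three parent–offspring links: r = (1/2)^3 = 1/8).
Summing one r·B term per recipient: 3·0.25·0.262 + 4·0.5·0.408 + 3·0.125·0.24 = 1.1025.
1.1025 < 1.6: the indirect benefit is less than the cost.

No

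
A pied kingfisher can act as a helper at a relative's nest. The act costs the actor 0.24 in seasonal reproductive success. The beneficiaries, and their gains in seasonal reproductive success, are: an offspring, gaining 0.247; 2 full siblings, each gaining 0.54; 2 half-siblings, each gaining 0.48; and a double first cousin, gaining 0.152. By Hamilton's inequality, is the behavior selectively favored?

Yes

Hamilton's rule: the trait is favored when the sum of r·B over every recipient exceeds the actor's cost C.
r to an offspring = 0.5 (one parent–offspring link: r = (1/2)^1 = 1/2).
r to a full sibling = 1/2 (full sibs share both parents — two paths of length 2: r = 2·(1/2)^2 = 1/2).
r to a half-sibling = 1/4 (half-sibs share one parent — one path of length 2: r = (1/2)^2 = 1/4).
r to a double first cousin = 1/4 (double first cousins share both grandparent pairs — four paths of length 4: r = 4·(1/2)^4 = 1/4).
Summing one r·B term per recipient: 1·0.5·0.247 + 2·0.5·0.54 + 2·0.25·0.48 + 1·0.25·0.152 = 0.9415.
0.9415 > 0.24: the indirect benefit exceeds the cost.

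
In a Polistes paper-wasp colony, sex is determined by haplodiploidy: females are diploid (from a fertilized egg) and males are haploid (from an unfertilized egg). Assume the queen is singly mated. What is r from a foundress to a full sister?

0.75

Haplodiploid full sisters inherit their father's entire haploid genome identically (contributing 1/2) and on average half of their mother's contribution (1/2 · 1/2 = 1/4); r = 1/2 + 1/4 = 3/4.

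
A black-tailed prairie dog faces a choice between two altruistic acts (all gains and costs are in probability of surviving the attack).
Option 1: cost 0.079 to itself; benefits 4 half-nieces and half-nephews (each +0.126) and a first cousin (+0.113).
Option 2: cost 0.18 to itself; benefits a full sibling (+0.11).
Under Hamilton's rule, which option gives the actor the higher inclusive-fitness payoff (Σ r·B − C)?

Option 1

Option 1: r to a half-niece or half-nephew = 0.125.
Option 1: r to a first cousin = 0.125.
Option 1: Σ r·B − C = (4·0.125·0.126 + 1·0.125·0.113) − 0.079 = -0.001875.
Option 2: r to a full sibling = 0.5.
Option 2: Σ r·B − C = (1·0.5·0.11) − 0.18 = -0.125.
Option 1 has the higher net inclusive-fitness payoff.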